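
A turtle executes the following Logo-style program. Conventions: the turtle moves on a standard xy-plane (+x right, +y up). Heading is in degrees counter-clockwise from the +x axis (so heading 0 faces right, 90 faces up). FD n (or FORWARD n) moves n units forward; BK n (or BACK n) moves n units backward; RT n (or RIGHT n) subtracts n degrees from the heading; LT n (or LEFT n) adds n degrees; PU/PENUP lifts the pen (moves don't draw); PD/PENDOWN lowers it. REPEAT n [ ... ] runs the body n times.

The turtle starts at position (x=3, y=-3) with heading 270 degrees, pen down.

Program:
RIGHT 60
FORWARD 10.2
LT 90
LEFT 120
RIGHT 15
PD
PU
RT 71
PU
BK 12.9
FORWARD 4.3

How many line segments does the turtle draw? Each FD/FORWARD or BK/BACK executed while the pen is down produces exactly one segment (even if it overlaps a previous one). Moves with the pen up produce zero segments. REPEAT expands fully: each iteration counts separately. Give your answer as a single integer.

Answer: 1

Derivation:
Executing turtle program step by step:
Start: pos=(3,-3), heading=270, pen down
RT 60: heading 270 -> 210
FD 10.2: (3,-3) -> (-5.833,-8.1) [heading=210, draw]
LT 90: heading 210 -> 300
LT 120: heading 300 -> 60
RT 15: heading 60 -> 45
PD: pen down
PU: pen up
RT 71: heading 45 -> 334
PU: pen up
BK 12.9: (-5.833,-8.1) -> (-17.428,-2.445) [heading=334, move]
FD 4.3: (-17.428,-2.445) -> (-13.563,-4.33) [heading=334, move]
Final: pos=(-13.563,-4.33), heading=334, 1 segment(s) drawn
Segments drawn: 1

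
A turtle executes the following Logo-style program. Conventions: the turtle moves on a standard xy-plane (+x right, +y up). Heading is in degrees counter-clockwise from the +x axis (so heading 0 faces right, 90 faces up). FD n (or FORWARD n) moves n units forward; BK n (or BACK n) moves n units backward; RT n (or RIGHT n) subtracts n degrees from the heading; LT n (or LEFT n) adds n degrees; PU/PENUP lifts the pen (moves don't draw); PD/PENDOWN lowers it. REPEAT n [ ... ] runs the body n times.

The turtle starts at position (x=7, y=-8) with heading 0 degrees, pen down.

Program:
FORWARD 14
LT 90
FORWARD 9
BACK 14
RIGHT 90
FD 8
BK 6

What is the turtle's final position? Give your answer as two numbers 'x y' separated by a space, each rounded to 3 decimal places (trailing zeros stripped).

Answer: 23 -13

Derivation:
Executing turtle program step by step:
Start: pos=(7,-8), heading=0, pen down
FD 14: (7,-8) -> (21,-8) [heading=0, draw]
LT 90: heading 0 -> 90
FD 9: (21,-8) -> (21,1) [heading=90, draw]
BK 14: (21,1) -> (21,-13) [heading=90, draw]
RT 90: heading 90 -> 0
FD 8: (21,-13) -> (29,-13) [heading=0, draw]
BK 6: (29,-13) -> (23,-13) [heading=0, draw]
Final: pos=(23,-13), heading=0, 5 segment(s) drawn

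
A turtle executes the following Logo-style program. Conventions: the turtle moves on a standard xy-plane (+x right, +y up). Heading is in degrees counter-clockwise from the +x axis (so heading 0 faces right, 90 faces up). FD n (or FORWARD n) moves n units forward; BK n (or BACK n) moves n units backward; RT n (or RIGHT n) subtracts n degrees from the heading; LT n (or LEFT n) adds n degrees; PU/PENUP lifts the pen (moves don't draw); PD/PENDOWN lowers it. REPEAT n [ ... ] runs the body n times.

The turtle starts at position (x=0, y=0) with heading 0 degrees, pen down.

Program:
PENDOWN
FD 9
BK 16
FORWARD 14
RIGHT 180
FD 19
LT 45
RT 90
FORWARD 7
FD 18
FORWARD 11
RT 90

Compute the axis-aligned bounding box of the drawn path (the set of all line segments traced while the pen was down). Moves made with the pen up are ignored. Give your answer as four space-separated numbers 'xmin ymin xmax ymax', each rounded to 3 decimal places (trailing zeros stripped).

Answer: -37.456 0 9 25.456

Derivation:
Executing turtle program step by step:
Start: pos=(0,0), heading=0, pen down
PD: pen down
FD 9: (0,0) -> (9,0) [heading=0, draw]
BK 16: (9,0) -> (-7,0) [heading=0, draw]
FD 14: (-7,0) -> (7,0) [heading=0, draw]
RT 180: heading 0 -> 180
FD 19: (7,0) -> (-12,0) [heading=180, draw]
LT 45: heading 180 -> 225
RT 90: heading 225 -> 135
FD 7: (-12,0) -> (-16.95,4.95) [heading=135, draw]
FD 18: (-16.95,4.95) -> (-29.678,17.678) [heading=135, draw]
FD 11: (-29.678,17.678) -> (-37.456,25.456) [heading=135, draw]
RT 90: heading 135 -> 45
Final: pos=(-37.456,25.456), heading=45, 7 segment(s) drawn

Segment endpoints: x in {-37.456, -29.678, -16.95, -12, -7, 0, 7, 9}, y in {0, 0, 4.95, 17.678, 25.456}
xmin=-37.456, ymin=0, xmax=9, ymax=25.456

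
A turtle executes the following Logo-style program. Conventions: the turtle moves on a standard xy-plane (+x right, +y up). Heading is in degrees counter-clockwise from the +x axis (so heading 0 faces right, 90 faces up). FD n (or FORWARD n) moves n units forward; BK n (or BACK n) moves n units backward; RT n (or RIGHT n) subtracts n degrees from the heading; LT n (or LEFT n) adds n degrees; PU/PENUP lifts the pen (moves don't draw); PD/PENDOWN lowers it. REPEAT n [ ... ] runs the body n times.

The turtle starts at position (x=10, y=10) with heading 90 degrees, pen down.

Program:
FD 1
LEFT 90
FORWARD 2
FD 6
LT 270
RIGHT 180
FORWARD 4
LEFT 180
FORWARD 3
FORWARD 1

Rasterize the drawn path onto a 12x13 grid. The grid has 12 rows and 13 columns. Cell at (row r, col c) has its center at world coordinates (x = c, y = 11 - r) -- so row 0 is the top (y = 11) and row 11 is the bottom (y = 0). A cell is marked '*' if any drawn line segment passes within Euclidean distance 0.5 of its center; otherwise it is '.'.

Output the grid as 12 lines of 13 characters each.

Answer: ..*********..
..*.......*..
..*..........
..*..........
..*..........
.............
.............
.............
.............
.............
.............
.............

Derivation:
Segment 0: (10,10) -> (10,11)
Segment 1: (10,11) -> (8,11)
Segment 2: (8,11) -> (2,11)
Segment 3: (2,11) -> (2,7)
Segment 4: (2,7) -> (2,10)
Segment 5: (2,10) -> (2,11)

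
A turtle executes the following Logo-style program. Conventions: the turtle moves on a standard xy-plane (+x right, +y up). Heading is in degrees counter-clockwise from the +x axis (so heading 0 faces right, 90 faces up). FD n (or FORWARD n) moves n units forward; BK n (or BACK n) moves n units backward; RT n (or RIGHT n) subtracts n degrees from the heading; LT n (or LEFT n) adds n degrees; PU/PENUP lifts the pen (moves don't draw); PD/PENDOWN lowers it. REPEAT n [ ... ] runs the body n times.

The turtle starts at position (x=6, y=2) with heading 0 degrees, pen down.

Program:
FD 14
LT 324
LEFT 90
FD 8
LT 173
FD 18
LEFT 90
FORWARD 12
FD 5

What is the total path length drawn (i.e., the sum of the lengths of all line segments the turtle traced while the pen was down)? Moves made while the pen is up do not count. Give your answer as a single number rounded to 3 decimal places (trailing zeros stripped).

Answer: 57

Derivation:
Executing turtle program step by step:
Start: pos=(6,2), heading=0, pen down
FD 14: (6,2) -> (20,2) [heading=0, draw]
LT 324: heading 0 -> 324
LT 90: heading 324 -> 54
FD 8: (20,2) -> (24.702,8.472) [heading=54, draw]
LT 173: heading 54 -> 227
FD 18: (24.702,8.472) -> (12.426,-4.692) [heading=227, draw]
LT 90: heading 227 -> 317
FD 12: (12.426,-4.692) -> (21.203,-12.876) [heading=317, draw]
FD 5: (21.203,-12.876) -> (24.859,-16.286) [heading=317, draw]
Final: pos=(24.859,-16.286), heading=317, 5 segment(s) drawn

Segment lengths:
  seg 1: (6,2) -> (20,2), length = 14
  seg 2: (20,2) -> (24.702,8.472), length = 8
  seg 3: (24.702,8.472) -> (12.426,-4.692), length = 18
  seg 4: (12.426,-4.692) -> (21.203,-12.876), length = 12
  seg 5: (21.203,-12.876) -> (24.859,-16.286), length = 5
Total = 57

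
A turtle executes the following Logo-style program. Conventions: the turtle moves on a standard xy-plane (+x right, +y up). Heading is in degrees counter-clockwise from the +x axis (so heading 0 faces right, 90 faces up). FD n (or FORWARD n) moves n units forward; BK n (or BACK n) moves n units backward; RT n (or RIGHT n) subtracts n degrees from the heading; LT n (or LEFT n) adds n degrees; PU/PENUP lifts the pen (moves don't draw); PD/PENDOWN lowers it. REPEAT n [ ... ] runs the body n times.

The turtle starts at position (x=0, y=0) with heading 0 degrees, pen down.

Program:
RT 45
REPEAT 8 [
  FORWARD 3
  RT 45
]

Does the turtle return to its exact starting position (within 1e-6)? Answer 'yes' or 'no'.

Executing turtle program step by step:
Start: pos=(0,0), heading=0, pen down
RT 45: heading 0 -> 315
REPEAT 8 [
  -- iteration 1/8 --
  FD 3: (0,0) -> (2.121,-2.121) [heading=315, draw]
  RT 45: heading 315 -> 270
  -- iteration 2/8 --
  FD 3: (2.121,-2.121) -> (2.121,-5.121) [heading=270, draw]
  RT 45: heading 270 -> 225
  -- iteration 3/8 --
  FD 3: (2.121,-5.121) -> (0,-7.243) [heading=225, draw]
  RT 45: heading 225 -> 180
  -- iteration 4/8 --
  FD 3: (0,-7.243) -> (-3,-7.243) [heading=180, draw]
  RT 45: heading 180 -> 135
  -- iteration 5/8 --
  FD 3: (-3,-7.243) -> (-5.121,-5.121) [heading=135, draw]
  RT 45: heading 135 -> 90
  -- iteration 6/8 --
  FD 3: (-5.121,-5.121) -> (-5.121,-2.121) [heading=90, draw]
  RT 45: heading 90 -> 45
  -- iteration 7/8 --
  FD 3: (-5.121,-2.121) -> (-3,0) [heading=45, draw]
  RT 45: heading 45 -> 0
  -- iteration 8/8 --
  FD 3: (-3,0) -> (0,0) [heading=0, draw]
  RT 45: heading 0 -> 315
]
Final: pos=(0,0), heading=315, 8 segment(s) drawn

Start position: (0, 0)
Final position: (0, 0)
Distance = 0; < 1e-6 -> CLOSED

Answer: yes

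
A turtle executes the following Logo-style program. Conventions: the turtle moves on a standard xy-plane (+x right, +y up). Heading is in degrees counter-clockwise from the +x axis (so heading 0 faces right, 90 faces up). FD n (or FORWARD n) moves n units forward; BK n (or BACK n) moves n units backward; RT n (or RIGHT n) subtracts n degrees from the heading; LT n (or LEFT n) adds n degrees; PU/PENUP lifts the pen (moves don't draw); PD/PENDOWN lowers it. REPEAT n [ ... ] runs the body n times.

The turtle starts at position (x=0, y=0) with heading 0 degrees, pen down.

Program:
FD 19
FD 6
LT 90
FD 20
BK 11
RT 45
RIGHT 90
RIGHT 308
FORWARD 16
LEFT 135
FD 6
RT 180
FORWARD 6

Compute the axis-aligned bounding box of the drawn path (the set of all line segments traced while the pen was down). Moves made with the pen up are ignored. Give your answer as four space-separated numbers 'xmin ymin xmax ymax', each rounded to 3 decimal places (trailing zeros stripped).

Executing turtle program step by step:
Start: pos=(0,0), heading=0, pen down
FD 19: (0,0) -> (19,0) [heading=0, draw]
FD 6: (19,0) -> (25,0) [heading=0, draw]
LT 90: heading 0 -> 90
FD 20: (25,0) -> (25,20) [heading=90, draw]
BK 11: (25,20) -> (25,9) [heading=90, draw]
RT 45: heading 90 -> 45
RT 90: heading 45 -> 315
RT 308: heading 315 -> 7
FD 16: (25,9) -> (40.881,10.95) [heading=7, draw]
LT 135: heading 7 -> 142
FD 6: (40.881,10.95) -> (36.153,14.644) [heading=142, draw]
RT 180: heading 142 -> 322
FD 6: (36.153,14.644) -> (40.881,10.95) [heading=322, draw]
Final: pos=(40.881,10.95), heading=322, 7 segment(s) drawn

Segment endpoints: x in {0, 19, 25, 36.153, 40.881, 40.881}, y in {0, 9, 10.95, 10.95, 14.644, 20}
xmin=0, ymin=0, xmax=40.881, ymax=20

Answer: 0 0 40.881 20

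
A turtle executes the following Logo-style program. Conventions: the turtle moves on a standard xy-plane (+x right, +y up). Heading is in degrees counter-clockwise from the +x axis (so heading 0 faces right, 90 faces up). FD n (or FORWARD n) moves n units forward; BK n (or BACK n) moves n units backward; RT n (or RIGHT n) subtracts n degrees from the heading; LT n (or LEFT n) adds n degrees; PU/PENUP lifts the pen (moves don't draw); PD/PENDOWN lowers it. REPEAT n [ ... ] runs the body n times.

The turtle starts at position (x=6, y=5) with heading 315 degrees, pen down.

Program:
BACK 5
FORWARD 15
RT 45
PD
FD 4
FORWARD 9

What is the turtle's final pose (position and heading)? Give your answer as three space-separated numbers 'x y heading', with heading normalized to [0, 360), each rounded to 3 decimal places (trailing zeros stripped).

Executing turtle program step by step:
Start: pos=(6,5), heading=315, pen down
BK 5: (6,5) -> (2.464,8.536) [heading=315, draw]
FD 15: (2.464,8.536) -> (13.071,-2.071) [heading=315, draw]
RT 45: heading 315 -> 270
PD: pen down
FD 4: (13.071,-2.071) -> (13.071,-6.071) [heading=270, draw]
FD 9: (13.071,-6.071) -> (13.071,-15.071) [heading=270, draw]
Final: pos=(13.071,-15.071), heading=270, 4 segment(s) drawn

Answer: 13.071 -15.071 270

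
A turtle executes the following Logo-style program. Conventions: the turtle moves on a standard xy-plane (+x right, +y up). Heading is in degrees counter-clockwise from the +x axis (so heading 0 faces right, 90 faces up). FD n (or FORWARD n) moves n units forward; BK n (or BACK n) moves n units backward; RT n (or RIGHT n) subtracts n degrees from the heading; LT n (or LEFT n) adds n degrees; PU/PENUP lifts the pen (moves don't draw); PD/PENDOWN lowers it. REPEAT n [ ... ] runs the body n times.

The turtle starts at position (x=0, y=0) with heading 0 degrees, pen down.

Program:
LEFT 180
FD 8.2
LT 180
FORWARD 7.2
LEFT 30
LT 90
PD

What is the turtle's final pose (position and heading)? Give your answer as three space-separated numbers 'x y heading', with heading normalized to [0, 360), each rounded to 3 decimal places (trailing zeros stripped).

Executing turtle program step by step:
Start: pos=(0,0), heading=0, pen down
LT 180: heading 0 -> 180
FD 8.2: (0,0) -> (-8.2,0) [heading=180, draw]
LT 180: heading 180 -> 0
FD 7.2: (-8.2,0) -> (-1,0) [heading=0, draw]
LT 30: heading 0 -> 30
LT 90: heading 30 -> 120
PD: pen down
Final: pos=(-1,0), heading=120, 2 segment(s) drawn

Answer: -1 0 120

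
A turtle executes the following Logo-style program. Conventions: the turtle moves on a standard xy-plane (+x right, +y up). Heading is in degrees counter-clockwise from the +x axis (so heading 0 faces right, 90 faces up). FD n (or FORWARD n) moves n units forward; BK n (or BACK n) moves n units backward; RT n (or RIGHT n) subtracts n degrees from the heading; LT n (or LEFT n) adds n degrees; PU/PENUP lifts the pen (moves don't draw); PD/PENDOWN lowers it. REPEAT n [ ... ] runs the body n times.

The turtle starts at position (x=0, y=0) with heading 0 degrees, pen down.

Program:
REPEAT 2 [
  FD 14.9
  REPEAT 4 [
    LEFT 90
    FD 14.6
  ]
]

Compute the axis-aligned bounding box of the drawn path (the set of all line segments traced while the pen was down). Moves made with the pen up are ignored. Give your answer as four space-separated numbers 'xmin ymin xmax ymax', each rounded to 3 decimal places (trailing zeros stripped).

Executing turtle program step by step:
Start: pos=(0,0), heading=0, pen down
REPEAT 2 [
  -- iteration 1/2 --
  FD 14.9: (0,0) -> (14.9,0) [heading=0, draw]
  REPEAT 4 [
    -- iteration 1/4 --
    LT 90: heading 0 -> 90
    FD 14.6: (14.9,0) -> (14.9,14.6) [heading=90, draw]
    -- iteration 2/4 --
    LT 90: heading 90 -> 180
    FD 14.6: (14.9,14.6) -> (0.3,14.6) [heading=180, draw]
    -- iteration 3/4 --
    LT 90: heading 180 -> 270
    FD 14.6: (0.3,14.6) -> (0.3,0) [heading=270, draw]
    -- iteration 4/4 --
    LT 90: heading 270 -> 0
    FD 14.6: (0.3,0) -> (14.9,0) [heading=0, draw]
  ]
  -- iteration 2/2 --
  FD 14.9: (14.9,0) -> (29.8,0) [heading=0, draw]
  REPEAT 4 [
    -- iteration 1/4 --
    LT 90: heading 0 -> 90
    FD 14.6: (29.8,0) -> (29.8,14.6) [heading=90, draw]
    -- iteration 2/4 --
    LT 90: heading 90 -> 180
    FD 14.6: (29.8,14.6) -> (15.2,14.6) [heading=180, draw]
    -- iteration 3/4 --
    LT 90: heading 180 -> 270
    FD 14.6: (15.2,14.6) -> (15.2,0) [heading=270, draw]
    -- iteration 4/4 --
    LT 90: heading 270 -> 0
    FD 14.6: (15.2,0) -> (29.8,0) [heading=0, draw]
  ]
]
Final: pos=(29.8,0), heading=0, 10 segment(s) drawn

Segment endpoints: x in {0, 0.3, 0.3, 14.9, 14.9, 14.9, 15.2, 15.2, 29.8, 29.8, 29.8}, y in {0, 0, 0, 0, 0, 14.6, 14.6, 14.6}
xmin=0, ymin=0, xmax=29.8, ymax=14.6

Answer: 0 0 29.8 14.6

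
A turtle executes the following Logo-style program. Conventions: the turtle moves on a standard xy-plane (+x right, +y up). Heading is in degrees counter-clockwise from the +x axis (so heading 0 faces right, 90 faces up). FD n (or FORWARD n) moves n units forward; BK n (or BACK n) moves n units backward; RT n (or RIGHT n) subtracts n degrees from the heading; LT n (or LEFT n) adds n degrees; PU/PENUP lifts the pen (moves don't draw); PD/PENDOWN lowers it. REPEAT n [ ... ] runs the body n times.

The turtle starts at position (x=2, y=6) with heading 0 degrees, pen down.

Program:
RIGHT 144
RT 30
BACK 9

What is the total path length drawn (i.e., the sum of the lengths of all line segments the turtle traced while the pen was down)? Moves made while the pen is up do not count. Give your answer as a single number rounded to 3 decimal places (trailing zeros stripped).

Executing turtle program step by step:
Start: pos=(2,6), heading=0, pen down
RT 144: heading 0 -> 216
RT 30: heading 216 -> 186
BK 9: (2,6) -> (10.951,6.941) [heading=186, draw]
Final: pos=(10.951,6.941), heading=186, 1 segment(s) drawn

Segment lengths:
  seg 1: (2,6) -> (10.951,6.941), length = 9
Total = 9

Answer: 9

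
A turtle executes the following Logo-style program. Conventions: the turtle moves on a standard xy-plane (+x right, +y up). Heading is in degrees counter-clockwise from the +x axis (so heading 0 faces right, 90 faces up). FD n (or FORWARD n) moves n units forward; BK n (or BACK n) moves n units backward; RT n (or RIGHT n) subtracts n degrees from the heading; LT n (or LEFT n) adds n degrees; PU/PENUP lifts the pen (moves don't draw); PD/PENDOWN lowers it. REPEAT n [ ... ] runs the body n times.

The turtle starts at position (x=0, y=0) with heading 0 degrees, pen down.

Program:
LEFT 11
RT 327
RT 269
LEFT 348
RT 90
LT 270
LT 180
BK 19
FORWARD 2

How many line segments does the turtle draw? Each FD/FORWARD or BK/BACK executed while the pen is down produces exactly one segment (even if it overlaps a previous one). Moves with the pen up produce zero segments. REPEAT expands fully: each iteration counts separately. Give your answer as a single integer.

Executing turtle program step by step:
Start: pos=(0,0), heading=0, pen down
LT 11: heading 0 -> 11
RT 327: heading 11 -> 44
RT 269: heading 44 -> 135
LT 348: heading 135 -> 123
RT 90: heading 123 -> 33
LT 270: heading 33 -> 303
LT 180: heading 303 -> 123
BK 19: (0,0) -> (10.348,-15.935) [heading=123, draw]
FD 2: (10.348,-15.935) -> (9.259,-14.257) [heading=123, draw]
Final: pos=(9.259,-14.257), heading=123, 2 segment(s) drawn
Segments drawn: 2

Answer: 2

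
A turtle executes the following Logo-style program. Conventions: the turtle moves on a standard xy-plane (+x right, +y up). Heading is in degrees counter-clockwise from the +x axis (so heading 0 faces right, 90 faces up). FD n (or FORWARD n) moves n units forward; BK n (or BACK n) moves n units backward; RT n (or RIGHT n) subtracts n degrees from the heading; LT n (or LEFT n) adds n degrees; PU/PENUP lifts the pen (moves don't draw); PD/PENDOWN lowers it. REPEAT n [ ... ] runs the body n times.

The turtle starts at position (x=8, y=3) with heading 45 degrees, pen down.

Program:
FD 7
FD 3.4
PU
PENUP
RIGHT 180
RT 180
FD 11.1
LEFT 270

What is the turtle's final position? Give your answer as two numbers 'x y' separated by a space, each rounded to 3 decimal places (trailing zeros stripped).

Answer: 23.203 18.203

Derivation:
Executing turtle program step by step:
Start: pos=(8,3), heading=45, pen down
FD 7: (8,3) -> (12.95,7.95) [heading=45, draw]
FD 3.4: (12.95,7.95) -> (15.354,10.354) [heading=45, draw]
PU: pen up
PU: pen up
RT 180: heading 45 -> 225
RT 180: heading 225 -> 45
FD 11.1: (15.354,10.354) -> (23.203,18.203) [heading=45, move]
LT 270: heading 45 -> 315
Final: pos=(23.203,18.203), heading=315, 2 segment(s) drawn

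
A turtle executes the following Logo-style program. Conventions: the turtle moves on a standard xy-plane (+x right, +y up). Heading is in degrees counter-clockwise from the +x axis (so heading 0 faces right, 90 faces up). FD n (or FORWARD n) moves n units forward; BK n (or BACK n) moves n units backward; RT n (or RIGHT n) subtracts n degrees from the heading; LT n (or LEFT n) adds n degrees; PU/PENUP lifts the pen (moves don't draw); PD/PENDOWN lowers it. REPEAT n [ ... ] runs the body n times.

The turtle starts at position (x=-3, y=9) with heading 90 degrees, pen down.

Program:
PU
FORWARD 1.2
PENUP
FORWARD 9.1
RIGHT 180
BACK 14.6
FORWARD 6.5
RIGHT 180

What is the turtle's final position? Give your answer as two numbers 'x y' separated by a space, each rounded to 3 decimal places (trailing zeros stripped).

Answer: -3 27.4

Derivation:
Executing turtle program step by step:
Start: pos=(-3,9), heading=90, pen down
PU: pen up
FD 1.2: (-3,9) -> (-3,10.2) [heading=90, move]
PU: pen up
FD 9.1: (-3,10.2) -> (-3,19.3) [heading=90, move]
RT 180: heading 90 -> 270
BK 14.6: (-3,19.3) -> (-3,33.9) [heading=270, move]
FD 6.5: (-3,33.9) -> (-3,27.4) [heading=270, move]
RT 180: heading 270 -> 90
Final: pos=(-3,27.4), heading=90, 0 segment(s) drawn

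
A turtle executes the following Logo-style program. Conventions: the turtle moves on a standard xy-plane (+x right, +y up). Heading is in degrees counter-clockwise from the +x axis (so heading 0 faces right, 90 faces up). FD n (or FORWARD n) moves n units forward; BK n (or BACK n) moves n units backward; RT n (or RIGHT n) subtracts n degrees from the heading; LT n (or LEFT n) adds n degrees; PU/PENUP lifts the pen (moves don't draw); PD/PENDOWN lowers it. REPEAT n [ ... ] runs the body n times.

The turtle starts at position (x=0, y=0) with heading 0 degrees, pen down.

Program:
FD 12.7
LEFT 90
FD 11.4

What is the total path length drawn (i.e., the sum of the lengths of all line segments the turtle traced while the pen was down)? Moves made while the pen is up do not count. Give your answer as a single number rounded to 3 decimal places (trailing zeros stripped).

Answer: 24.1

Derivation:
Executing turtle program step by step:
Start: pos=(0,0), heading=0, pen down
FD 12.7: (0,0) -> (12.7,0) [heading=0, draw]
LT 90: heading 0 -> 90
FD 11.4: (12.7,0) -> (12.7,11.4) [heading=90, draw]
Final: pos=(12.7,11.4), heading=90, 2 segment(s) drawn

Segment lengths:
  seg 1: (0,0) -> (12.7,0), length = 12.7
  seg 2: (12.7,0) -> (12.7,11.4), length = 11.4
Total = 24.1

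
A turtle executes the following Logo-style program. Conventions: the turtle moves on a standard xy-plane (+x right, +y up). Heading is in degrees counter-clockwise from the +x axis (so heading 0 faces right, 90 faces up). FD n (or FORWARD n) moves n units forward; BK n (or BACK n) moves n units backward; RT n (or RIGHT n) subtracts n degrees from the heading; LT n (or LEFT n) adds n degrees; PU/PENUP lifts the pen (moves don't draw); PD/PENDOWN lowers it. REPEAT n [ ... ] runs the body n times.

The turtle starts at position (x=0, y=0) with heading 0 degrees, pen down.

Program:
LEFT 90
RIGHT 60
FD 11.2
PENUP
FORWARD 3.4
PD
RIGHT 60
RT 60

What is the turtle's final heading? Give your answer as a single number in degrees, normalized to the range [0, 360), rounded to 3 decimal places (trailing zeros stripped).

Answer: 270

Derivation:
Executing turtle program step by step:
Start: pos=(0,0), heading=0, pen down
LT 90: heading 0 -> 90
RT 60: heading 90 -> 30
FD 11.2: (0,0) -> (9.699,5.6) [heading=30, draw]
PU: pen up
FD 3.4: (9.699,5.6) -> (12.644,7.3) [heading=30, move]
PD: pen down
RT 60: heading 30 -> 330
RT 60: heading 330 -> 270
Final: pos=(12.644,7.3), heading=270, 1 segment(s) drawn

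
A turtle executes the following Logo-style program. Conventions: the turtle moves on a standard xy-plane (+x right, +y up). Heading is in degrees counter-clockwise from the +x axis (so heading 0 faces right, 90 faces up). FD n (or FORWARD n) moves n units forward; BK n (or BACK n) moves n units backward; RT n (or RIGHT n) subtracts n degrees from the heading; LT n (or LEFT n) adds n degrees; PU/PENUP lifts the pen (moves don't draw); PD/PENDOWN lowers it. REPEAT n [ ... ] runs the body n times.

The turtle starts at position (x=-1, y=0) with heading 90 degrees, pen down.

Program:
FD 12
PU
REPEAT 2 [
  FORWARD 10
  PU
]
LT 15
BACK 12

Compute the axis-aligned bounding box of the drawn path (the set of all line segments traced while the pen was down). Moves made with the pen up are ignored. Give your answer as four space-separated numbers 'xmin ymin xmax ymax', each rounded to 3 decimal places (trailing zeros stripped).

Executing turtle program step by step:
Start: pos=(-1,0), heading=90, pen down
FD 12: (-1,0) -> (-1,12) [heading=90, draw]
PU: pen up
REPEAT 2 [
  -- iteration 1/2 --
  FD 10: (-1,12) -> (-1,22) [heading=90, move]
  PU: pen up
  -- iteration 2/2 --
  FD 10: (-1,22) -> (-1,32) [heading=90, move]
  PU: pen up
]
LT 15: heading 90 -> 105
BK 12: (-1,32) -> (2.106,20.409) [heading=105, move]
Final: pos=(2.106,20.409), heading=105, 1 segment(s) drawn

Segment endpoints: x in {-1, -1}, y in {0, 12}
xmin=-1, ymin=0, xmax=-1, ymax=12

Answer: -1 0 -1 12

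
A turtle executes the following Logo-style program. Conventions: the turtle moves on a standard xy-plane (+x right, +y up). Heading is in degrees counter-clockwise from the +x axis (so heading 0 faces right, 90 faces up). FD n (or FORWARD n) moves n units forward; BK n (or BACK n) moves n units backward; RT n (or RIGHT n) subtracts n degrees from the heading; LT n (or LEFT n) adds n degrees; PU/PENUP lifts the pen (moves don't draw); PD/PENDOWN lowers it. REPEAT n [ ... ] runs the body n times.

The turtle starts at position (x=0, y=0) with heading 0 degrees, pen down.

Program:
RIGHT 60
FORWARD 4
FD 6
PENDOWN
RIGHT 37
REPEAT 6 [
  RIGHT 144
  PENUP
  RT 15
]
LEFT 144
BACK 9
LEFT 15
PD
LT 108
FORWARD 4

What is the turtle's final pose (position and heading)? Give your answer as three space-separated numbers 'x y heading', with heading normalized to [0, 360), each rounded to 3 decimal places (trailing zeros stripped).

Executing turtle program step by step:
Start: pos=(0,0), heading=0, pen down
RT 60: heading 0 -> 300
FD 4: (0,0) -> (2,-3.464) [heading=300, draw]
FD 6: (2,-3.464) -> (5,-8.66) [heading=300, draw]
PD: pen down
RT 37: heading 300 -> 263
REPEAT 6 [
  -- iteration 1/6 --
  RT 144: heading 263 -> 119
  PU: pen up
  RT 15: heading 119 -> 104
  -- iteration 2/6 --
  RT 144: heading 104 -> 320
  PU: pen up
  RT 15: heading 320 -> 305
  -- iteration 3/6 --
  RT 144: heading 305 -> 161
  PU: pen up
  RT 15: heading 161 -> 146
  -- iteration 4/6 --
  RT 144: heading 146 -> 2
  PU: pen up
  RT 15: heading 2 -> 347
  -- iteration 5/6 --
  RT 144: heading 347 -> 203
  PU: pen up
  RT 15: heading 203 -> 188
  -- iteration 6/6 --
  RT 144: heading 188 -> 44
  PU: pen up
  RT 15: heading 44 -> 29
]
LT 144: heading 29 -> 173
BK 9: (5,-8.66) -> (13.933,-9.757) [heading=173, move]
LT 15: heading 173 -> 188
PD: pen down
LT 108: heading 188 -> 296
FD 4: (13.933,-9.757) -> (15.686,-13.352) [heading=296, draw]
Final: pos=(15.686,-13.352), heading=296, 3 segment(s) drawn

Answer: 15.686 -13.352 296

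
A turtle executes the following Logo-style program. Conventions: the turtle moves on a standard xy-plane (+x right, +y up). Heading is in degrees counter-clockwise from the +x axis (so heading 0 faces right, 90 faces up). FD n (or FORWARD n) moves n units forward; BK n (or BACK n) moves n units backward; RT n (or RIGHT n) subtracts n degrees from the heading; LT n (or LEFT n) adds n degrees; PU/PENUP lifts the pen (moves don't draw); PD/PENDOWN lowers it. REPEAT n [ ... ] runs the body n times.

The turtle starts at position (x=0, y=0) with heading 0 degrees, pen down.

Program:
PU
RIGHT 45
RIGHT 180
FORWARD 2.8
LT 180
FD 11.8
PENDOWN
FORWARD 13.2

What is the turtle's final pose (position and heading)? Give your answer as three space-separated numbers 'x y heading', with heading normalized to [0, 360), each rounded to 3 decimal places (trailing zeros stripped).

Executing turtle program step by step:
Start: pos=(0,0), heading=0, pen down
PU: pen up
RT 45: heading 0 -> 315
RT 180: heading 315 -> 135
FD 2.8: (0,0) -> (-1.98,1.98) [heading=135, move]
LT 180: heading 135 -> 315
FD 11.8: (-1.98,1.98) -> (6.364,-6.364) [heading=315, move]
PD: pen down
FD 13.2: (6.364,-6.364) -> (15.698,-15.698) [heading=315, draw]
Final: pos=(15.698,-15.698), heading=315, 1 segment(s) drawn

Answer: 15.698 -15.698 315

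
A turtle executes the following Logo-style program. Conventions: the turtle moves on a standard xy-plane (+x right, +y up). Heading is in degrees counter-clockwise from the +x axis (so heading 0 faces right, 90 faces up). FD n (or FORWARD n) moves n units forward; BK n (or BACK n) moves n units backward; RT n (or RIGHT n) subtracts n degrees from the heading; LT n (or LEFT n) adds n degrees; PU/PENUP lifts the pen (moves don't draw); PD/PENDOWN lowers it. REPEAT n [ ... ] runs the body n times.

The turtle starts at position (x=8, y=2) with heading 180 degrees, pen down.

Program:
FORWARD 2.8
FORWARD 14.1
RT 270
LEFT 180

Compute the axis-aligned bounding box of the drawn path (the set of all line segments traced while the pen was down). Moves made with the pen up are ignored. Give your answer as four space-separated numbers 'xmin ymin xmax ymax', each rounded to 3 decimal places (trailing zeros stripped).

Executing turtle program step by step:
Start: pos=(8,2), heading=180, pen down
FD 2.8: (8,2) -> (5.2,2) [heading=180, draw]
FD 14.1: (5.2,2) -> (-8.9,2) [heading=180, draw]
RT 270: heading 180 -> 270
LT 180: heading 270 -> 90
Final: pos=(-8.9,2), heading=90, 2 segment(s) drawn

Segment endpoints: x in {-8.9, 5.2, 8}, y in {2, 2, 2}
xmin=-8.9, ymin=2, xmax=8, ymax=2

Answer: -8.9 2 8 2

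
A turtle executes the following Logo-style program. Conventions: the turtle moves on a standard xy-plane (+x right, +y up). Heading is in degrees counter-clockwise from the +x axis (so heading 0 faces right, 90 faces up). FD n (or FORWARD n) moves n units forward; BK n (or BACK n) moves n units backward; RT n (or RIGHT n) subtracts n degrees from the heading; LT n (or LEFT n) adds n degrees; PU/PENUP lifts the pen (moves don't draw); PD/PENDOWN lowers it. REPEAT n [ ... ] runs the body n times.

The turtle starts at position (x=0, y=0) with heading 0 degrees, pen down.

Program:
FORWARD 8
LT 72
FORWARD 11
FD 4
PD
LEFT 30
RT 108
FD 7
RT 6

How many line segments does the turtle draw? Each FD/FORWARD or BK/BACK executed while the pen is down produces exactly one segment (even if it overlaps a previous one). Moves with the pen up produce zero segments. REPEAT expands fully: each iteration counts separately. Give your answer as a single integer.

Answer: 4

Derivation:
Executing turtle program step by step:
Start: pos=(0,0), heading=0, pen down
FD 8: (0,0) -> (8,0) [heading=0, draw]
LT 72: heading 0 -> 72
FD 11: (8,0) -> (11.399,10.462) [heading=72, draw]
FD 4: (11.399,10.462) -> (12.635,14.266) [heading=72, draw]
PD: pen down
LT 30: heading 72 -> 102
RT 108: heading 102 -> 354
FD 7: (12.635,14.266) -> (19.597,13.534) [heading=354, draw]
RT 6: heading 354 -> 348
Final: pos=(19.597,13.534), heading=348, 4 segment(s) drawn
Segments drawn: 4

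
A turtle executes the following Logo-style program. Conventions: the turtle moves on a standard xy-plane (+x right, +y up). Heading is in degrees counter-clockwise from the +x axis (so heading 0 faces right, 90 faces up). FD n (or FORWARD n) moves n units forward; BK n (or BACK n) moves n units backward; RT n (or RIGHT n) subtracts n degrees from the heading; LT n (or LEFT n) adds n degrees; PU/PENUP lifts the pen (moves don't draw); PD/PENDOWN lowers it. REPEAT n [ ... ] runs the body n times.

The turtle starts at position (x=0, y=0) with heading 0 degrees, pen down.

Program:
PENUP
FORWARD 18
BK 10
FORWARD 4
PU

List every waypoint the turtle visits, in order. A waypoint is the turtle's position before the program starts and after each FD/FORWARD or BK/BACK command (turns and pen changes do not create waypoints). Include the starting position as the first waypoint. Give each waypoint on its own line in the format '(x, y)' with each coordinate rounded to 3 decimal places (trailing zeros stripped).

Executing turtle program step by step:
Start: pos=(0,0), heading=0, pen down
PU: pen up
FD 18: (0,0) -> (18,0) [heading=0, move]
BK 10: (18,0) -> (8,0) [heading=0, move]
FD 4: (8,0) -> (12,0) [heading=0, move]
PU: pen up
Final: pos=(12,0), heading=0, 0 segment(s) drawn
Waypoints (4 total):
(0, 0)
(18, 0)
(8, 0)
(12, 0)

Answer: (0, 0)
(18, 0)
(8, 0)
(12, 0)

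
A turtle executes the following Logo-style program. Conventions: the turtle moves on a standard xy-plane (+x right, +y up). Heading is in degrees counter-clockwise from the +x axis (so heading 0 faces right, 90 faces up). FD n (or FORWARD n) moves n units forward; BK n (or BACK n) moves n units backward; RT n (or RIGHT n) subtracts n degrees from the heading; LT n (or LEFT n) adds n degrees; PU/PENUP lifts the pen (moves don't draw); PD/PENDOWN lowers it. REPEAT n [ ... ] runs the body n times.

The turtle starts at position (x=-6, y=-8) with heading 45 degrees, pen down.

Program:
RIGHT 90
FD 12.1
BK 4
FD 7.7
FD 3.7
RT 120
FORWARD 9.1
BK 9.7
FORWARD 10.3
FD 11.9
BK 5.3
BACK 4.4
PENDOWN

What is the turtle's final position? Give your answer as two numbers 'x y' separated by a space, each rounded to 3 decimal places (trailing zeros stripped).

Answer: -3.706 -24.869

Derivation:
Executing turtle program step by step:
Start: pos=(-6,-8), heading=45, pen down
RT 90: heading 45 -> 315
FD 12.1: (-6,-8) -> (2.556,-16.556) [heading=315, draw]
BK 4: (2.556,-16.556) -> (-0.272,-13.728) [heading=315, draw]
FD 7.7: (-0.272,-13.728) -> (5.172,-19.172) [heading=315, draw]
FD 3.7: (5.172,-19.172) -> (7.789,-21.789) [heading=315, draw]
RT 120: heading 315 -> 195
FD 9.1: (7.789,-21.789) -> (-1.001,-24.144) [heading=195, draw]
BK 9.7: (-1.001,-24.144) -> (8.368,-21.633) [heading=195, draw]
FD 10.3: (8.368,-21.633) -> (-1.581,-24.299) [heading=195, draw]
FD 11.9: (-1.581,-24.299) -> (-13.075,-27.379) [heading=195, draw]
BK 5.3: (-13.075,-27.379) -> (-7.956,-26.007) [heading=195, draw]
BK 4.4: (-7.956,-26.007) -> (-3.706,-24.869) [heading=195, draw]
PD: pen down
Final: pos=(-3.706,-24.869), heading=195, 10 segment(s) drawn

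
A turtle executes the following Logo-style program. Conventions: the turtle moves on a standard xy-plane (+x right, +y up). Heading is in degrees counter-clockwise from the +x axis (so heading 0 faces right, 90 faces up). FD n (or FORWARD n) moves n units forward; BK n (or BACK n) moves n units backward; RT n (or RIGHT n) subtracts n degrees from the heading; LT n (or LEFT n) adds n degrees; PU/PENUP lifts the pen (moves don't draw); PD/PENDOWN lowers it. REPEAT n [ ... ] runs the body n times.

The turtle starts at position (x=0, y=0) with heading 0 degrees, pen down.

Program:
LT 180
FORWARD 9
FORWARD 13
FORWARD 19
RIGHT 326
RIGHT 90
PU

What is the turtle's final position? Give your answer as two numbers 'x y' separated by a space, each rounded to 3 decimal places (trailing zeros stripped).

Answer: -41 0

Derivation:
Executing turtle program step by step:
Start: pos=(0,0), heading=0, pen down
LT 180: heading 0 -> 180
FD 9: (0,0) -> (-9,0) [heading=180, draw]
FD 13: (-9,0) -> (-22,0) [heading=180, draw]
FD 19: (-22,0) -> (-41,0) [heading=180, draw]
RT 326: heading 180 -> 214
RT 90: heading 214 -> 124
PU: pen up
Final: pos=(-41,0), heading=124, 3 segment(s) drawn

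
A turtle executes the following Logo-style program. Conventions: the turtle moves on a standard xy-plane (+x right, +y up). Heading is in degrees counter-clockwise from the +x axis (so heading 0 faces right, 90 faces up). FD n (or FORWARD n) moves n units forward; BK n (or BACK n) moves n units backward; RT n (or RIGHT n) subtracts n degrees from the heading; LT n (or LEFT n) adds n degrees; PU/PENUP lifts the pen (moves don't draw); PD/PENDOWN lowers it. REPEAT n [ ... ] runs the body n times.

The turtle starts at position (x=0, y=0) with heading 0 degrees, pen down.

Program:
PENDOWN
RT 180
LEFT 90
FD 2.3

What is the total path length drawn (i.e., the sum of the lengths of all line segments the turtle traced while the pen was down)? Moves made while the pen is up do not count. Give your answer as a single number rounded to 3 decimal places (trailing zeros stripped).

Answer: 2.3

Derivation:
Executing turtle program step by step:
Start: pos=(0,0), heading=0, pen down
PD: pen down
RT 180: heading 0 -> 180
LT 90: heading 180 -> 270
FD 2.3: (0,0) -> (0,-2.3) [heading=270, draw]
Final: pos=(0,-2.3), heading=270, 1 segment(s) drawn

Segment lengths:
  seg 1: (0,0) -> (0,-2.3), length = 2.3
Total = 2.3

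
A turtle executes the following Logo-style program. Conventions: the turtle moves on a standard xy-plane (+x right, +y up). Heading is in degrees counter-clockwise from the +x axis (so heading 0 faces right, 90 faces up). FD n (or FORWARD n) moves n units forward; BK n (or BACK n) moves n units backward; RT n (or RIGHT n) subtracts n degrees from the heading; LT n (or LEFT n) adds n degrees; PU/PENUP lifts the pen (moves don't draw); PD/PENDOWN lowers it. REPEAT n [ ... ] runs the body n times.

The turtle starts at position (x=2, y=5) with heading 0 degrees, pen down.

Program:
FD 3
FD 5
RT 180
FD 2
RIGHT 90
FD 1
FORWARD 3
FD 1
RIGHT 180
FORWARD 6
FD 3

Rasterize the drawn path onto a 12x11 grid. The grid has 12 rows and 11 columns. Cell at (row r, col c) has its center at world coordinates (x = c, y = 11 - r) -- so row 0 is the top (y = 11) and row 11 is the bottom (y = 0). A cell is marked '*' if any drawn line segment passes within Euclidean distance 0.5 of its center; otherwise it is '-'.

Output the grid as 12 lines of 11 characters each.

Segment 0: (2,5) -> (5,5)
Segment 1: (5,5) -> (10,5)
Segment 2: (10,5) -> (8,5)
Segment 3: (8,5) -> (8,6)
Segment 4: (8,6) -> (8,9)
Segment 5: (8,9) -> (8,10)
Segment 6: (8,10) -> (8,4)
Segment 7: (8,4) -> (8,1)

Answer: -----------
--------*--
--------*--
--------*--
--------*--
--------*--
--*********
--------*--
--------*--
--------*--
--------*--
-----------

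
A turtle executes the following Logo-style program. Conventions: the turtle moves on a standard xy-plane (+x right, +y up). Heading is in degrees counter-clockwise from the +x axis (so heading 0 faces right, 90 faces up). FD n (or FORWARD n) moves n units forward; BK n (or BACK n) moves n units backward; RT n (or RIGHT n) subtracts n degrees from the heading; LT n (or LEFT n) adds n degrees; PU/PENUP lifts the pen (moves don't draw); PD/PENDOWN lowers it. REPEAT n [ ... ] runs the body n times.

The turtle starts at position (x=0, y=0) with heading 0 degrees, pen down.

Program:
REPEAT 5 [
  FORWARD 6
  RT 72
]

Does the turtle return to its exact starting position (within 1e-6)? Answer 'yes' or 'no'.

Answer: yes

Derivation:
Executing turtle program step by step:
Start: pos=(0,0), heading=0, pen down
REPEAT 5 [
  -- iteration 1/5 --
  FD 6: (0,0) -> (6,0) [heading=0, draw]
  RT 72: heading 0 -> 288
  -- iteration 2/5 --
  FD 6: (6,0) -> (7.854,-5.706) [heading=288, draw]
  RT 72: heading 288 -> 216
  -- iteration 3/5 --
  FD 6: (7.854,-5.706) -> (3,-9.233) [heading=216, draw]
  RT 72: heading 216 -> 144
  -- iteration 4/5 --
  FD 6: (3,-9.233) -> (-1.854,-5.706) [heading=144, draw]
  RT 72: heading 144 -> 72
  -- iteration 5/5 --
  FD 6: (-1.854,-5.706) -> (0,0) [heading=72, draw]
  RT 72: heading 72 -> 0
]
Final: pos=(0,0), heading=0, 5 segment(s) drawn

Start position: (0, 0)
Final position: (0, 0)
Distance = 0; < 1e-6 -> CLOSED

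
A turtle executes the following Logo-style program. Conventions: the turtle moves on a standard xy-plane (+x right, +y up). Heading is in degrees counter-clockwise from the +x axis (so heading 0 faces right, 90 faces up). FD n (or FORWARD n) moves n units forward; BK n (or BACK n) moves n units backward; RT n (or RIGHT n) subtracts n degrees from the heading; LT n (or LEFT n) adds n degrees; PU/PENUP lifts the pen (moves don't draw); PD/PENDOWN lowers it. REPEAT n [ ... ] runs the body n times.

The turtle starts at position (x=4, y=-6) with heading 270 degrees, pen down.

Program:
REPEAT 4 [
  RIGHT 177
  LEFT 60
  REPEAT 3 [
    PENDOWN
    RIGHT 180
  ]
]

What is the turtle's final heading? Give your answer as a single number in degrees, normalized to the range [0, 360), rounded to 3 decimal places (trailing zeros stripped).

Answer: 162

Derivation:
Executing turtle program step by step:
Start: pos=(4,-6), heading=270, pen down
REPEAT 4 [
  -- iteration 1/4 --
  RT 177: heading 270 -> 93
  LT 60: heading 93 -> 153
  REPEAT 3 [
    -- iteration 1/3 --
    PD: pen down
    RT 180: heading 153 -> 333
    -- iteration 2/3 --
    PD: pen down
    RT 180: heading 333 -> 153
    -- iteration 3/3 --
    PD: pen down
    RT 180: heading 153 -> 333
  ]
  -- iteration 2/4 --
  RT 177: heading 333 -> 156
  LT 60: heading 156 -> 216
  REPEAT 3 [
    -- iteration 1/3 --
    PD: pen down
    RT 180: heading 216 -> 36
    -- iteration 2/3 --
    PD: pen down
    RT 180: heading 36 -> 216
    -- iteration 3/3 --
    PD: pen down
    RT 180: heading 216 -> 36
  ]
  -- iteration 3/4 --
  RT 177: heading 36 -> 219
  LT 60: heading 219 -> 279
  REPEAT 3 [
    -- iteration 1/3 --
    PD: pen down
    RT 180: heading 279 -> 99
    -- iteration 2/3 --
    PD: pen down
    RT 180: heading 99 -> 279
    -- iteration 3/3 --
    PD: pen down
    RT 180: heading 279 -> 99
  ]
  -- iteration 4/4 --
  RT 177: heading 99 -> 282
  LT 60: heading 282 -> 342
  REPEAT 3 [
    -- iteration 1/3 --
    PD: pen down
    RT 180: heading 342 -> 162
    -- iteration 2/3 --
    PD: pen down
    RT 180: heading 162 -> 342
    -- iteration 3/3 --
    PD: pen down
    RT 180: heading 342 -> 162
  ]
]
Final: pos=(4,-6), heading=162, 0 segment(s) drawn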